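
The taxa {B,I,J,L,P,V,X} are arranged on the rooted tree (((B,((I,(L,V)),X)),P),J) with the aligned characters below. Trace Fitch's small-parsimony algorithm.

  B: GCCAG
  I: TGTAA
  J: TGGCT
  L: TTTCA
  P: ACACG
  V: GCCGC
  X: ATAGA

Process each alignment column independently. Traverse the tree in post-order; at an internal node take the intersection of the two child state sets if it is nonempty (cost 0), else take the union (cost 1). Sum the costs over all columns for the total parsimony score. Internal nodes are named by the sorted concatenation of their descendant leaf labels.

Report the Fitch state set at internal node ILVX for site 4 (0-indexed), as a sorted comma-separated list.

[col 0] LV: children L:{T}, V:{G} ∪→ {G,T}; cost 1
[col 0] ILV: children I:{T}, LV:{G,T} ∩→ {T}; cost 0
[col 0] ILVX: children ILV:{T}, X:{A} ∪→ {A,T}; cost 1
[col 0] BILVX: children B:{G}, ILVX:{A,T} ∪→ {A,G,T}; cost 1
[col 0] BILPVX: children BILVX:{A,G,T}, P:{A} ∩→ {A}; cost 0
[col 0] BIJLPVX: children BILPVX:{A}, J:{T} ∪→ {A,T}; cost 1
[col 1] LV: children L:{T}, V:{C} ∪→ {C,T}; cost 1
[col 1] ILV: children I:{G}, LV:{C,T} ∪→ {C,G,T}; cost 1
[col 1] ILVX: children ILV:{C,G,T}, X:{T} ∩→ {T}; cost 0
[col 1] BILVX: children B:{C}, ILVX:{T} ∪→ {C,T}; cost 1
[col 1] BILPVX: children BILVX:{C,T}, P:{C} ∩→ {C}; cost 0
[col 1] BIJLPVX: children BILPVX:{C}, J:{G} ∪→ {C,G}; cost 1
[col 2] LV: children L:{T}, V:{C} ∪→ {C,T}; cost 1
[col 2] ILV: children I:{T}, LV:{C,T} ∩→ {T}; cost 0
[col 2] ILVX: children ILV:{T}, X:{A} ∪→ {A,T}; cost 1
[col 2] BILVX: children B:{C}, ILVX:{A,T} ∪→ {A,C,T}; cost 1
[col 2] BILPVX: children BILVX:{A,C,T}, P:{A} ∩→ {A}; cost 0
[col 2] BIJLPVX: children BILPVX:{A}, J:{G} ∪→ {A,G}; cost 1
[col 3] LV: children L:{C}, V:{G} ∪→ {C,G}; cost 1
[col 3] ILV: children I:{A}, LV:{C,G} ∪→ {A,C,G}; cost 1
[col 3] ILVX: children ILV:{A,C,G}, X:{G} ∩→ {G}; cost 0
[col 3] BILVX: children B:{A}, ILVX:{G} ∪→ {A,G}; cost 1
[col 3] BILPVX: children BILVX:{A,G}, P:{C} ∪→ {A,C,G}; cost 1
[col 3] BIJLPVX: children BILPVX:{A,C,G}, J:{C} ∩→ {C}; cost 0
[col 4] LV: children L:{A}, V:{C} ∪→ {A,C}; cost 1
[col 4] ILV: children I:{A}, LV:{A,C} ∩→ {A}; cost 0
[col 4] ILVX: children ILV:{A}, X:{A} ∩→ {A}; cost 0
[col 4] BILVX: children B:{G}, ILVX:{A} ∪→ {A,G}; cost 1
[col 4] BILPVX: children BILVX:{A,G}, P:{G} ∩→ {G}; cost 0
[col 4] BIJLPVX: children BILPVX:{G}, J:{T} ∪→ {G,T}; cost 1
per-site changes: [4, 4, 4, 4, 3]; total = 19

A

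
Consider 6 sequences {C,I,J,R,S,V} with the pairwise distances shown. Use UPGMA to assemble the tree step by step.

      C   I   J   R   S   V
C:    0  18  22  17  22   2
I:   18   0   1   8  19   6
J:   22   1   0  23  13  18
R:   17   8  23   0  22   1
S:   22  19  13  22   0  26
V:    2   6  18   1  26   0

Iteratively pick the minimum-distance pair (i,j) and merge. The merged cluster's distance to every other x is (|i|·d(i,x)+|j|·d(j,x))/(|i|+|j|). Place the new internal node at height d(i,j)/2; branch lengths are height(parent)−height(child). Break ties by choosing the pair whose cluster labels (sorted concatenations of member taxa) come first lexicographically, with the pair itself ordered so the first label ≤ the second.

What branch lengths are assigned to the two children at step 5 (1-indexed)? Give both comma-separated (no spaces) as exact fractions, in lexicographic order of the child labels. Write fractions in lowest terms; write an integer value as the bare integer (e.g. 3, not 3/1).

1. join I+J (d=1) ⇒ IJ; edges |I|=1/2, |J|=1/2
  updated: d(C,IJ)=20, d(IJ,R)=31/2, d(IJ,S)=16, d(IJ,V)=12
2. join R+V (d=1) ⇒ RV; edges |R|=1/2, |V|=1/2
  updated: d(C,RV)=19/2, d(IJ,RV)=55/4, d(RV,S)=24
3. join C+RV (d=19/2) ⇒ CRV; edges |C|=19/4, |RV|=17/4
  updated: d(CRV,IJ)=95/6, d(CRV,S)=70/3
4. join CRV+IJ (d=95/6) ⇒ CIJRV; edges |CRV|=19/6, |IJ|=89/12
  updated: d(CIJRV,S)=102/5
5. join CIJRV+S (d=102/5) ⇒ CIJRSV; edges |CIJRV|=137/60, |S|=51/5
final tree: (((C:19/4,(R:1/2,V:1/2):17/4):19/6,(I:1/2,J:1/2):89/12):137/60,S:51/5)
total length: 511/15

137/60,51/5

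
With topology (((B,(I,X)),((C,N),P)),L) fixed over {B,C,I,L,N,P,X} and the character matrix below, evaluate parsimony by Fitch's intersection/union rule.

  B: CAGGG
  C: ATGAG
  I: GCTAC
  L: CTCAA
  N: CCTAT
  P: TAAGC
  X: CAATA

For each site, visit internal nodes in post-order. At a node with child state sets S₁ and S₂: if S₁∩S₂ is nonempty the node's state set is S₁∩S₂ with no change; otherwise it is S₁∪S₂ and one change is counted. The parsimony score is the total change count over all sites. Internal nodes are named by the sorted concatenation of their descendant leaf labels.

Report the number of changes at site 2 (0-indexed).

5

[col 0] IX: children I:{G}, X:{C} ∪→ {C,G}; cost 1
[col 0] BIX: children B:{C}, IX:{C,G} ∩→ {C}; cost 0
[col 0] CN: children C:{A}, N:{C} ∪→ {A,C}; cost 1
[col 0] CNP: children CN:{A,C}, P:{T} ∪→ {A,C,T}; cost 1
[col 0] BCINPX: children BIX:{C}, CNP:{A,C,T} ∩→ {C}; cost 0
[col 0] BCILNPX: children BCINPX:{C}, L:{C} ∩→ {C}; cost 0
[col 1] IX: children I:{C}, X:{A} ∪→ {A,C}; cost 1
[col 1] BIX: children B:{A}, IX:{A,C} ∩→ {A}; cost 0
[col 1] CN: children C:{T}, N:{C} ∪→ {C,T}; cost 1
[col 1] CNP: children CN:{C,T}, P:{A} ∪→ {A,C,T}; cost 1
[col 1] BCINPX: children BIX:{A}, CNP:{A,C,T} ∩→ {A}; cost 0
[col 1] BCILNPX: children BCINPX:{A}, L:{T} ∪→ {A,T}; cost 1
[col 2] IX: children I:{T}, X:{A} ∪→ {A,T}; cost 1
[col 2] BIX: children B:{G}, IX:{A,T} ∪→ {A,G,T}; cost 1
[col 2] CN: children C:{G}, N:{T} ∪→ {G,T}; cost 1
[col 2] CNP: children CN:{G,T}, P:{A} ∪→ {A,G,T}; cost 1
[col 2] BCINPX: children BIX:{A,G,T}, CNP:{A,G,T} ∩→ {A,G,T}; cost 0
[col 2] BCILNPX: children BCINPX:{A,G,T}, L:{C} ∪→ {A,C,G,T}; cost 1
[col 3] IX: children I:{A}, X:{T} ∪→ {A,T}; cost 1
[col 3] BIX: children B:{G}, IX:{A,T} ∪→ {A,G,T}; cost 1
[col 3] CN: children C:{A}, N:{A} ∩→ {A}; cost 0
[col 3] CNP: children CN:{A}, P:{G} ∪→ {A,G}; cost 1
[col 3] BCINPX: children BIX:{A,G,T}, CNP:{A,G} ∩→ {A,G}; cost 0
[col 3] BCILNPX: children BCINPX:{A,G}, L:{A} ∩→ {A}; cost 0
[col 4] IX: children I:{C}, X:{A} ∪→ {A,C}; cost 1
[col 4] BIX: children B:{G}, IX:{A,C} ∪→ {A,C,G}; cost 1
[col 4] CN: children C:{G}, N:{T} ∪→ {G,T}; cost 1
[col 4] CNP: children CN:{G,T}, P:{C} ∪→ {C,G,T}; cost 1
[col 4] BCINPX: children BIX:{A,C,G}, CNP:{C,G,T} ∩→ {C,G}; cost 0
[col 4] BCILNPX: children BCINPX:{C,G}, L:{A} ∪→ {A,C,G}; cost 1
per-site changes: [3, 4, 5, 3, 5]; total = 20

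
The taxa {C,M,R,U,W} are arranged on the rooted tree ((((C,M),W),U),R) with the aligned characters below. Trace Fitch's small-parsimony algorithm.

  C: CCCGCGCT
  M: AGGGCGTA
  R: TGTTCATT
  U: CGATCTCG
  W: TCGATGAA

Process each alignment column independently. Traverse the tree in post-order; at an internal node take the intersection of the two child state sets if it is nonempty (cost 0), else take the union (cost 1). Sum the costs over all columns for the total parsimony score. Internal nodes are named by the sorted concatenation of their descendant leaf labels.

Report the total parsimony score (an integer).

[col 0] CM: children C:{C}, M:{A} ∪→ {A,C}; cost 1
[col 0] CMW: children CM:{A,C}, W:{T} ∪→ {A,C,T}; cost 1
[col 0] CMUW: children CMW:{A,C,T}, U:{C} ∩→ {C}; cost 0
[col 0] CMRUW: children CMUW:{C}, R:{T} ∪→ {C,T}; cost 1
[col 1] CM: children C:{C}, M:{G} ∪→ {C,G}; cost 1
[col 1] CMW: children CM:{C,G}, W:{C} ∩→ {C}; cost 0
[col 1] CMUW: children CMW:{C}, U:{G} ∪→ {C,G}; cost 1
[col 1] CMRUW: children CMUW:{C,G}, R:{G} ∩→ {G}; cost 0
[col 2] CM: children C:{C}, M:{G} ∪→ {C,G}; cost 1
[col 2] CMW: children CM:{C,G}, W:{G} ∩→ {G}; cost 0
[col 2] CMUW: children CMW:{G}, U:{A} ∪→ {A,G}; cost 1
[col 2] CMRUW: children CMUW:{A,G}, R:{T} ∪→ {A,G,T}; cost 1
[col 3] CM: children C:{G}, M:{G} ∩→ {G}; cost 0
[col 3] CMW: children CM:{G}, W:{A} ∪→ {A,G}; cost 1
[col 3] CMUW: children CMW:{A,G}, U:{T} ∪→ {A,G,T}; cost 1
[col 3] CMRUW: children CMUW:{A,G,T}, R:{T} ∩→ {T}; cost 0
[col 4] CM: children C:{C}, M:{C} ∩→ {C}; cost 0
[col 4] CMW: children CM:{C}, W:{T} ∪→ {C,T}; cost 1
[col 4] CMUW: children CMW:{C,T}, U:{C} ∩→ {C}; cost 0
[col 4] CMRUW: children CMUW:{C}, R:{C} ∩→ {C}; cost 0
[col 5] CM: children C:{G}, M:{G} ∩→ {G}; cost 0
[col 5] CMW: children CM:{G}, W:{G} ∩→ {G}; cost 0
[col 5] CMUW: children CMW:{G}, U:{T} ∪→ {G,T}; cost 1
[col 5] CMRUW: children CMUW:{G,T}, R:{A} ∪→ {A,G,T}; cost 1
[col 6] CM: children C:{C}, M:{T} ∪→ {C,T}; cost 1
[col 6] CMW: children CM:{C,T}, W:{A} ∪→ {A,C,T}; cost 1
[col 6] CMUW: children CMW:{A,C,T}, U:{C} ∩→ {C}; cost 0
[col 6] CMRUW: children CMUW:{C}, R:{T} ∪→ {C,T}; cost 1
[col 7] CM: children C:{T}, M:{A} ∪→ {A,T}; cost 1
[col 7] CMW: children CM:{A,T}, W:{A} ∩→ {A}; cost 0
[col 7] CMUW: children CMW:{A}, U:{G} ∪→ {A,G}; cost 1
[col 7] CMRUW: children CMUW:{A,G}, R:{T} ∪→ {A,G,T}; cost 1
per-site changes: [3, 2, 3, 2, 1, 2, 3, 3]; total = 19

19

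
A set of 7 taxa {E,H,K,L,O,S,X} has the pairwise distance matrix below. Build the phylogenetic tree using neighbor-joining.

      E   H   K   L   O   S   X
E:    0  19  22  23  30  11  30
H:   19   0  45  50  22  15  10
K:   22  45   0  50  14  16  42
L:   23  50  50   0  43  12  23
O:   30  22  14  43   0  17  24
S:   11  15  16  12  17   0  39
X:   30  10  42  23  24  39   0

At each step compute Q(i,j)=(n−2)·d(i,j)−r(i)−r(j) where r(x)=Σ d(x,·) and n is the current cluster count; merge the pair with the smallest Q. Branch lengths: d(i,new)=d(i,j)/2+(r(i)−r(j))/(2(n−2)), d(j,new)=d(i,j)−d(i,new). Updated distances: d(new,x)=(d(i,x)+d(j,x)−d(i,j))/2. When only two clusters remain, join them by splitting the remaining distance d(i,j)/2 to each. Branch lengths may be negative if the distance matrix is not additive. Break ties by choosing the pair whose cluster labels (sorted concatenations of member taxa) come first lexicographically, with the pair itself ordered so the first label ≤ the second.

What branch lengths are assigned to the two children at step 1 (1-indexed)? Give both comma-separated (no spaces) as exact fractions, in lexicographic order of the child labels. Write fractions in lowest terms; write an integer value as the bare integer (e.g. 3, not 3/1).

iteration 1: select H,X (d=10, Q=-279); attach at lengths (43/10, 57/10); label the merged cluster HX
  updated: d(E,HX)=39/2, d(HX,K)=77/2, d(HX,L)=63/2, d(HX,O)=18, d(HX,S)=22
iteration 2: select K,O (d=14, Q=-413/2); attach at lengths (149/16, 75/16); label the merged cluster KO
  updated: d(E,KO)=19, d(HX,KO)=85/4, d(KO,L)=79/2, d(KO,S)=19/2
iteration 3: select L,S (d=12, Q=-249/2); attach at lengths (175/12, -31/12); label the merged cluster LS
  updated: d(E,LS)=11, d(HX,LS)=83/4, d(KO,LS)=37/2
iteration 4: select E,LS (d=11, Q=-311/4); attach at lengths (85/16, 91/16); label the merged cluster ELS
  updated: d(ELS,HX)=117/8, d(ELS,KO)=53/4
iteration 5: select ELS,HX (d=117/8, Q=-393/8); attach at lengths (53/16, 181/16); label the merged cluster EHLSX
  updated: d(EHLSX,KO)=159/16
iteration 6: select EHLSX,KO (d=159/16); attach at lengths (159/32, 159/32); label the merged cluster EHKLOSX
final tree: (((E:85/16,(L:175/12,S:-31/12):91/16):53/16,(H:43/10,X:57/10):181/16):159/32,(K:149/16,O:75/16):159/32)
total length: 1145/16

43/10,57/10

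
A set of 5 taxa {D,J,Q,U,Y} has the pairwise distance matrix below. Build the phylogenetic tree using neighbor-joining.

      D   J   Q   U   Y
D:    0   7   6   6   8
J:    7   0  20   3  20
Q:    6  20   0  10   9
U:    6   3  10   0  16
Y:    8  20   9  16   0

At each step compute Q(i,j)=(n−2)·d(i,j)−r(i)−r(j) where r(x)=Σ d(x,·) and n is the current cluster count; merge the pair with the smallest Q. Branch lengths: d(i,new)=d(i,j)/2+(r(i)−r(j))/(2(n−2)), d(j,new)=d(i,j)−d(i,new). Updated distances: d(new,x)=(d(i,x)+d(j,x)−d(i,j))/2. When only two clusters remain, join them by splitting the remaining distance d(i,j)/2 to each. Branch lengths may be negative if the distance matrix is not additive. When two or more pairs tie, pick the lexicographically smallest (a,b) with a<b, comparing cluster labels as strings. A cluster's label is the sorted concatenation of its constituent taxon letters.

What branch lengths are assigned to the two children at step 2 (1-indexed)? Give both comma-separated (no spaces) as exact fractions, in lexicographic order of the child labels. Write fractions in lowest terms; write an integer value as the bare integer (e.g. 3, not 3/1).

-3/2,13/2

step 1: merge (J,U) at d=3, Q=-76; branch lengths J→4, U→-1; new cluster JU
  updated: d(D,JU)=5, d(JU,Q)=27/2, d(JU,Y)=33/2
step 2: merge (D,JU) at d=5, Q=-44; branch lengths D→-3/2, JU→13/2; new cluster DJU
  updated: d(DJU,Q)=29/4, d(DJU,Y)=39/4
step 3: merge (DJU,Q) at d=29/4, Q=-26; branch lengths DJU→4, Q→13/4; new cluster DJQU
  updated: d(DJQU,Y)=23/4
step 4: merge (DJQU,Y) at d=23/4; branch lengths DJQU→23/8, Y→23/8; new cluster DJQUY
final tree: (((D:-3/2,(J:4,U:-1):13/2):4,Q:13/4):23/8,Y:23/8)
total length: 21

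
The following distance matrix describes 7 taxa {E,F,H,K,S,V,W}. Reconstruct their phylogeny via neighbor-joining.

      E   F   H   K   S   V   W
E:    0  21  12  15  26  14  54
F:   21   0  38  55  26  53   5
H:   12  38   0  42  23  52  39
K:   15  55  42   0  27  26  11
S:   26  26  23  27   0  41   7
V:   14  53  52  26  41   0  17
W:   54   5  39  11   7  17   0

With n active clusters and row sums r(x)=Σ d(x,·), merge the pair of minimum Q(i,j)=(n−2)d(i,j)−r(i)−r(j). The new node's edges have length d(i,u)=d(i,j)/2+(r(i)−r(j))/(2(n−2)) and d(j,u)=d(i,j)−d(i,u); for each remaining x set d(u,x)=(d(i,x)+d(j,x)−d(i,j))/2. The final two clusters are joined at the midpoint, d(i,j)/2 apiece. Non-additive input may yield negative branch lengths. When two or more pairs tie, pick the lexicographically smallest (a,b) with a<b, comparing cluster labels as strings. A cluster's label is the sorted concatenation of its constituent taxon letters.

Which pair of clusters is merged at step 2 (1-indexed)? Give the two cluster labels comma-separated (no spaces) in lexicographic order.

step 1: merge (F,W) at d=5, Q=-306; branch lengths F→9, W→-4; new cluster FW
  updated: d(E,FW)=35, d(FW,H)=36, d(FW,K)=61/2, d(FW,S)=14, d(FW,V)=65/2
step 2: merge (FW,S) at d=14, Q=-223; branch lengths FW→73/8, S→39/8; new cluster FSW
  updated: d(E,FSW)=47/2, d(FSW,H)=45/2, d(FSW,K)=87/4, d(FSW,V)=119/4
step 3: merge (FSW,H) at d=45/2, Q=-317/2; branch lengths FSW→73/12, H→197/12; new cluster FHSW
  updated: d(E,FHSW)=13/2, d(FHSW,K)=165/8, d(FHSW,V)=237/8
step 4: merge (E,FHSW) at d=13/2, Q=-317/4; branch lengths E→-33/16, FHSW→137/16; new cluster EFHSW
  updated: d(EFHSW,K)=233/16, d(EFHSW,V)=297/16
step 5: merge (EFHSW,K) at d=233/16, Q=-473/8; branch lengths EFHSW→57/16, K→11; new cluster EFHKSW
  updated: d(EFHKSW,V)=15
step 6: merge (EFHKSW,V) at d=15; branch lengths EFHKSW→15/2, V→15/2; new cluster EFHKSVW
final tree: (((E:-33/16,(((F:9,W:-4):73/8,S:39/8):73/12,H:197/12):137/16):57/16,K:11):15/2,V:15/2)
total length: 1241/16

FW,S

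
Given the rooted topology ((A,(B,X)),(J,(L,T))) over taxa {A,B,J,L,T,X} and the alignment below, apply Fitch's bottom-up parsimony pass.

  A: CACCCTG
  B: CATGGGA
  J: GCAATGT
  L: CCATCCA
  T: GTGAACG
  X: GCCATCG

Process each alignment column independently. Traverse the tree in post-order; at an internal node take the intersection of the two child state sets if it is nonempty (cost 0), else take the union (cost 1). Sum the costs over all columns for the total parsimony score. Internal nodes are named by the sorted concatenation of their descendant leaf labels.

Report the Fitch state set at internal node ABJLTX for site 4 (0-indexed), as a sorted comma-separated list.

site 0, node BX: B={C} ∪ X={G} → {C,G} (+1)
site 0, node ABX: A={C} ∩ BX={C,G} → {C} (+0)
site 0, node LT: L={C} ∪ T={G} → {C,G} (+1)
site 0, node JLT: J={G} ∩ LT={C,G} → {G} (+0)
site 0, node ABJLTX: ABX={C} ∪ JLT={G} → {C,G} (+1)
site 1, node BX: B={A} ∪ X={C} → {A,C} (+1)
site 1, node ABX: A={A} ∩ BX={A,C} → {A} (+0)
site 1, node LT: L={C} ∪ T={T} → {C,T} (+1)
site 1, node JLT: J={C} ∩ LT={C,T} → {C} (+0)
site 1, node ABJLTX: ABX={A} ∪ JLT={C} → {A,C} (+1)
site 2, node BX: B={T} ∪ X={C} → {C,T} (+1)
site 2, node ABX: A={C} ∩ BX={C,T} → {C} (+0)
site 2, node LT: L={A} ∪ T={G} → {A,G} (+1)
site 2, node JLT: J={A} ∩ LT={A,G} → {A} (+0)
site 2, node ABJLTX: ABX={C} ∪ JLT={A} → {A,C} (+1)
site 3, node BX: B={G} ∪ X={A} → {A,G} (+1)
site 3, node ABX: A={C} ∪ BX={A,G} → {A,C,G} (+1)
site 3, node LT: L={T} ∪ T={A} → {A,T} (+1)
site 3, node JLT: J={A} ∩ LT={A,T} → {A} (+0)
site 3, node ABJLTX: ABX={A,C,G} ∩ JLT={A} → {A} (+0)
site 4, node BX: B={G} ∪ X={T} → {G,T} (+1)
site 4, node ABX: A={C} ∪ BX={G,T} → {C,G,T} (+1)
site 4, node LT: L={C} ∪ T={A} → {A,C} (+1)
site 4, node JLT: J={T} ∪ LT={A,C} → {A,C,T} (+1)
site 4, node ABJLTX: ABX={C,G,T} ∩ JLT={A,C,T} → {C,T} (+0)
site 5, node BX: B={G} ∪ X={C} → {C,G} (+1)
site 5, node ABX: A={T} ∪ BX={C,G} → {C,G,T} (+1)
site 5, node LT: L={C} ∩ T={C} → {C} (+0)
site 5, node JLT: J={G} ∪ LT={C} → {C,G} (+1)
site 5, node ABJLTX: ABX={C,G,T} ∩ JLT={C,G} → {C,G} (+0)
site 6, node BX: B={A} ∪ X={G} → {A,G} (+1)
site 6, node ABX: A={G} ∩ BX={A,G} → {G} (+0)
site 6, node LT: L={A} ∪ T={G} → {A,G} (+1)
site 6, node JLT: J={T} ∪ LT={A,G} → {A,G,T} (+1)
site 6, node ABJLTX: ABX={G} ∩ JLT={A,G,T} → {G} (+0)
per-site changes: [3, 3, 3, 3, 4, 3, 3]; total = 22

C,T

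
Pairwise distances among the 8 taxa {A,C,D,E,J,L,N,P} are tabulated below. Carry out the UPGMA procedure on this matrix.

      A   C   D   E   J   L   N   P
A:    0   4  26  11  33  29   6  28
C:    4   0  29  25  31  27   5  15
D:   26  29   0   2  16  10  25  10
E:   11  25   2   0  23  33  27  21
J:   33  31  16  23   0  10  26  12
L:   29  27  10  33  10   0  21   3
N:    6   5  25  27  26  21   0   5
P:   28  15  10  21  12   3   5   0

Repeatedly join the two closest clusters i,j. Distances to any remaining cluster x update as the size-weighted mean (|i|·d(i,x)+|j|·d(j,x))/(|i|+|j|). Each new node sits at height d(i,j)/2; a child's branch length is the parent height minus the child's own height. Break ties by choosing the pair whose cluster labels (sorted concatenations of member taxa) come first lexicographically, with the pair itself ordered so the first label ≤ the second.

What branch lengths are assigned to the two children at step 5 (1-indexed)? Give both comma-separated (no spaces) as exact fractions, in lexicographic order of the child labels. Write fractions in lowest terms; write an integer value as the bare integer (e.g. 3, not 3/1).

11/2,4

step 1: merge (D,E) at d=2; branch lengths D→1, E→1; new cluster DE
  updated: d(A,DE)=37/2, d(C,DE)=27, d(DE,J)=39/2, d(DE,L)=43/2, d(DE,N)=26, d(DE,P)=31/2
step 2: merge (L,P) at d=3; branch lengths L→3/2, P→3/2; new cluster LP
  updated: d(A,LP)=57/2, d(C,LP)=21, d(DE,LP)=37/2, d(J,LP)=11, d(LP,N)=13
step 3: merge (A,C) at d=4; branch lengths A→2, C→2; new cluster AC
  updated: d(AC,DE)=91/4, d(AC,J)=32, d(AC,LP)=99/4, d(AC,N)=11/2
step 4: merge (AC,N) at d=11/2; branch lengths AC→3/4, N→11/4; new cluster ACN
  updated: d(ACN,DE)=143/6, d(ACN,J)=30, d(ACN,LP)=125/6
step 5: merge (J,LP) at d=11; branch lengths J→11/2, LP→4; new cluster JLP
  updated: d(ACN,JLP)=215/9, d(DE,JLP)=113/6
step 6: merge (DE,JLP) at d=113/6; branch lengths DE→101/12, JLP→47/12; new cluster DEJLP
  updated: d(ACN,DEJLP)=358/15
step 7: merge (ACN,DEJLP) at d=358/15; branch lengths ACN→551/60, DEJLP→151/60; new cluster ACDEJLNP
final tree: (((A:2,C:2):3/4,N:11/4):551/60,((D:1,E:1):101/12,(J:11/2,(L:3/2,P:3/2):4):47/12):151/60)
total length: 1381/30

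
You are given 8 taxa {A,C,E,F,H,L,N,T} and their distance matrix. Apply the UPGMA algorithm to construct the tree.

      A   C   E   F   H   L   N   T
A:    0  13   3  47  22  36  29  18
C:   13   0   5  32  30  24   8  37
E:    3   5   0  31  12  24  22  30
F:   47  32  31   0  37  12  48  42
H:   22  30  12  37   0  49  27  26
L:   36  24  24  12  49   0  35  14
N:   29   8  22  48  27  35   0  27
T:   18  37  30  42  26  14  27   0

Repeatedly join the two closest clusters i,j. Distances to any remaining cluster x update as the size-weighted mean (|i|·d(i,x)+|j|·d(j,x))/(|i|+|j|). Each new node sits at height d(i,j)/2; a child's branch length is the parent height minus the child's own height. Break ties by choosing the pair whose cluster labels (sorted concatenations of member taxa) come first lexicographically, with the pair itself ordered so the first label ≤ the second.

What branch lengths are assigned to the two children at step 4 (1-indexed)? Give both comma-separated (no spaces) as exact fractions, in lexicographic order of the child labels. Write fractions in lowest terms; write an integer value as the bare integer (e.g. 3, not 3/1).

7,17/2

step 1: merge (A,E) at d=3; branch lengths A→3/2, E→3/2; new cluster AE
  updated: d(AE,C)=9, d(AE,F)=39, d(AE,H)=17, d(AE,L)=30, d(AE,N)=51/2, d(AE,T)=24
step 2: merge (C,N) at d=8; branch lengths C→4, N→4; new cluster CN
  updated: d(AE,CN)=69/4, d(CN,F)=40, d(CN,H)=57/2, d(CN,L)=59/2, d(CN,T)=32
step 3: merge (F,L) at d=12; branch lengths F→6, L→6; new cluster FL
  updated: d(AE,FL)=69/2, d(CN,FL)=139/4, d(FL,H)=43, d(FL,T)=28
step 4: merge (AE,H) at d=17; branch lengths AE→7, H→17/2; new cluster AEH
  updated: d(AEH,CN)=21, d(AEH,FL)=112/3, d(AEH,T)=74/3
step 5: merge (AEH,CN) at d=21; branch lengths AEH→2, CN→13/2; new cluster ACEHN
  updated: d(ACEHN,FL)=363/10, d(ACEHN,T)=138/5
step 6: merge (ACEHN,T) at d=138/5; branch lengths ACEHN→33/10, T→69/5; new cluster ACEHNT
  updated: d(ACEHNT,FL)=419/12
step 7: merge (ACEHNT,FL) at d=419/12; branch lengths ACEHNT→439/120, FL→275/24; new cluster ACEFHLNT
final tree: (((((A:3/2,E:3/2):7,H:17/2):2,(C:4,N:4):13/2):33/10,T:69/5):439/120,(F:6,L:6):275/24)
total length: 4753/60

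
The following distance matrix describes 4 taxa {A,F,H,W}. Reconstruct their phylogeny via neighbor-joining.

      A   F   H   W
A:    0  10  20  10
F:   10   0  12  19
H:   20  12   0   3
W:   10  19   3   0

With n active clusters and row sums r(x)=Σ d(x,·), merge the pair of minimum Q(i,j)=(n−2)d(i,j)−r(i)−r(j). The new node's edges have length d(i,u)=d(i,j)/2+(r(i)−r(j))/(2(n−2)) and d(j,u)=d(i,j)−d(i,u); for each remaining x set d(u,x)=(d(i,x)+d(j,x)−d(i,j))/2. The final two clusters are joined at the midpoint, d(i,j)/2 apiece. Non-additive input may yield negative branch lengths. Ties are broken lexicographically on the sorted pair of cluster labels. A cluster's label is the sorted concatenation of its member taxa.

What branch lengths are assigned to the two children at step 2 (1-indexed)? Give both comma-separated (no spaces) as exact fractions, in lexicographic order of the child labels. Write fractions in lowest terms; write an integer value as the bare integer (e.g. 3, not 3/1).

1. join A+F (d=10, Q=-61) ⇒ AF; edges |A|=19/4, |F|=21/4
  updated: d(AF,H)=11, d(AF,W)=19/2
2. join AF+H (d=11, Q=-47/2) ⇒ AFH; edges |AF|=35/4, |H|=9/4
  updated: d(AFH,W)=3/4
3. join AFH+W (d=3/4) ⇒ AFHW; edges |AFH|=3/8, |W|=3/8
final tree: (((A:19/4,F:21/4):35/4,H:9/4):3/8,W:3/8)
total length: 87/4

35/4,9/4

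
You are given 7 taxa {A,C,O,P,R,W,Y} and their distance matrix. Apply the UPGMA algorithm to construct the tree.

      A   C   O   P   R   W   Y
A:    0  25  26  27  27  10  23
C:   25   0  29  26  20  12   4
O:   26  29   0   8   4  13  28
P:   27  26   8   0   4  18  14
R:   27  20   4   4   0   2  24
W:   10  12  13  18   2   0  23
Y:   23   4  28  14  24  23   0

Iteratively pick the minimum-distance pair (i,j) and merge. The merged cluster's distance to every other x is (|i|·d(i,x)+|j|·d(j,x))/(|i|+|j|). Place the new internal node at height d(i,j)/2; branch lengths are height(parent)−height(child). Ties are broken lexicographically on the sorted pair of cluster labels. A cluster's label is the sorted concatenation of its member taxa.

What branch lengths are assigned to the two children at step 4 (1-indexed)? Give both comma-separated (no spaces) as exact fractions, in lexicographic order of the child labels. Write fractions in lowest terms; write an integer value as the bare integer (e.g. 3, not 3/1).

7/8,31/8

1. join R+W (d=2) ⇒ RW; edges |R|=1, |W|=1
  updated: d(A,RW)=37/2, d(C,RW)=16, d(O,RW)=17/2, d(P,RW)=11, d(RW,Y)=47/2
2. join C+Y (d=4) ⇒ CY; edges |C|=2, |Y|=2
  updated: d(A,CY)=24, d(CY,O)=57/2, d(CY,P)=20, d(CY,RW)=79/4
3. join O+P (d=8) ⇒ OP; edges |O|=4, |P|=4
  updated: d(A,OP)=53/2, d(CY,OP)=97/4, d(OP,RW)=39/4
4. join OP+RW (d=39/4) ⇒ OPRW; edges |OP|=7/8, |RW|=31/8
  updated: d(A,OPRW)=45/2, d(CY,OPRW)=22
5. join CY+OPRW (d=22) ⇒ COPRWY; edges |CY|=9, |OPRW|=49/8
  updated: d(A,COPRWY)=23
6. join A+COPRWY (d=23) ⇒ ACOPRWY; edges |A|=23/2, |COPRWY|=1/2
final tree: (A:23/2,((C:2,Y:2):9,((O:4,P:4):7/8,(R:1,W:1):31/8):49/8):1/2)
total length: 367/8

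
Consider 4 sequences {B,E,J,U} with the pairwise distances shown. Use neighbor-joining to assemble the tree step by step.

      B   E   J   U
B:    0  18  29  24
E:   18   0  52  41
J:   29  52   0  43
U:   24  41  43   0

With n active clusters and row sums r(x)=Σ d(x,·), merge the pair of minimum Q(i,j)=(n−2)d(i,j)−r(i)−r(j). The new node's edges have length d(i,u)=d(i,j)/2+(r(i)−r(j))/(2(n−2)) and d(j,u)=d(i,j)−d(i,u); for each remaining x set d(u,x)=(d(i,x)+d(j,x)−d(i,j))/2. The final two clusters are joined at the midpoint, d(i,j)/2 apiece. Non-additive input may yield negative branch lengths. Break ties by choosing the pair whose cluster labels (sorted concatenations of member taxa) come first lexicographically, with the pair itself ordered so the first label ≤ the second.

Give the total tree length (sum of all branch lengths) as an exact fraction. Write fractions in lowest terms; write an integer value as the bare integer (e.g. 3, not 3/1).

67

step 1: merge (B,E) at d=18, Q=-146; branch lengths B→-1, E→19; new cluster BE
  updated: d(BE,J)=63/2, d(BE,U)=47/2
step 2: merge (BE,J) at d=63/2, Q=-98; branch lengths BE→6, J→51/2; new cluster BEJ
  updated: d(BEJ,U)=35/2
step 3: merge (BEJ,U) at d=35/2; branch lengths BEJ→35/4, U→35/4; new cluster BEJU
final tree: (((B:-1,E:19):6,J:51/2):35/4,U:35/4)
total length: 67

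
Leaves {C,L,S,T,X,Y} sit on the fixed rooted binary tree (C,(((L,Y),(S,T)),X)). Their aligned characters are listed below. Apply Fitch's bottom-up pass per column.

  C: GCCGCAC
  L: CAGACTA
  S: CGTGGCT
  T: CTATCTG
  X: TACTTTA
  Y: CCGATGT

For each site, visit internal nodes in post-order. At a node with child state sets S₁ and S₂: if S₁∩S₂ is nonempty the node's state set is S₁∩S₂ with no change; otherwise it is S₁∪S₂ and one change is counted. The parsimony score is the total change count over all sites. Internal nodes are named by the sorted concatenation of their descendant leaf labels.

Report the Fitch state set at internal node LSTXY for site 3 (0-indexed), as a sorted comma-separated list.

[col 0] LY: children L:{C}, Y:{C} ∩→ {C}; cost 0
[col 0] ST: children S:{C}, T:{C} ∩→ {C}; cost 0
[col 0] LSTY: children LY:{C}, ST:{C} ∩→ {C}; cost 0
[col 0] LSTXY: children LSTY:{C}, X:{T} ∪→ {C,T}; cost 1
[col 0] CLSTXY: children C:{G}, LSTXY:{C,T} ∪→ {C,G,T}; cost 1
[col 1] LY: children L:{A}, Y:{C} ∪→ {A,C}; cost 1
[col 1] ST: children S:{G}, T:{T} ∪→ {G,T}; cost 1
[col 1] LSTY: children LY:{A,C}, ST:{G,T} ∪→ {A,C,G,T}; cost 1
[col 1] LSTXY: children LSTY:{A,C,G,T}, X:{A} ∩→ {A}; cost 0
[col 1] CLSTXY: children C:{C}, LSTXY:{A} ∪→ {A,C}; cost 1
[col 2] LY: children L:{G}, Y:{G} ∩→ {G}; cost 0
[col 2] ST: children S:{T}, T:{A} ∪→ {A,T}; cost 1
[col 2] LSTY: children LY:{G}, ST:{A,T} ∪→ {A,G,T}; cost 1
[col 2] LSTXY: children LSTY:{A,G,T}, X:{C} ∪→ {A,C,G,T}; cost 1
[col 2] CLSTXY: children C:{C}, LSTXY:{A,C,G,T} ∩→ {C}; cost 0
[col 3] LY: children L:{A}, Y:{A} ∩→ {A}; cost 0
[col 3] ST: children S:{G}, T:{T} ∪→ {G,T}; cost 1
[col 3] LSTY: children LY:{A}, ST:{G,T} ∪→ {A,G,T}; cost 1
[col 3] LSTXY: children LSTY:{A,G,T}, X:{T} ∩→ {T}; cost 0
[col 3] CLSTXY: children C:{G}, LSTXY:{T} ∪→ {G,T}; cost 1
[col 4] LY: children L:{C}, Y:{T} ∪→ {C,T}; cost 1
[col 4] ST: children S:{G}, T:{C} ∪→ {C,G}; cost 1
[col 4] LSTY: children LY:{C,T}, ST:{C,G} ∩→ {C}; cost 0
[col 4] LSTXY: children LSTY:{C}, X:{T} ∪→ {C,T}; cost 1
[col 4] CLSTXY: children C:{C}, LSTXY:{C,T} ∩→ {C}; cost 0
[col 5] LY: children L:{T}, Y:{G} ∪→ {G,T}; cost 1
[col 5] ST: children S:{C}, T:{T} ∪→ {C,T}; cost 1
[col 5] LSTY: children LY:{G,T}, ST:{C,T} ∩→ {T}; cost 0
[col 5] LSTXY: children LSTY:{T}, X:{T} ∩→ {T}; cost 0
[col 5] CLSTXY: children C:{A}, LSTXY:{T} ∪→ {A,T}; cost 1
[col 6] LY: children L:{A}, Y:{T} ∪→ {A,T}; cost 1
[col 6] ST: children S:{T}, T:{G} ∪→ {G,T}; cost 1
[col 6] LSTY: children LY:{A,T}, ST:{G,T} ∩→ {T}; cost 0
[col 6] LSTXY: children LSTY:{T}, X:{A} ∪→ {A,T}; cost 1
[col 6] CLSTXY: children C:{C}, LSTXY:{A,T} ∪→ {A,C,T}; cost 1
per-site changes: [2, 4, 3, 3, 3, 3, 4]; total = 22

T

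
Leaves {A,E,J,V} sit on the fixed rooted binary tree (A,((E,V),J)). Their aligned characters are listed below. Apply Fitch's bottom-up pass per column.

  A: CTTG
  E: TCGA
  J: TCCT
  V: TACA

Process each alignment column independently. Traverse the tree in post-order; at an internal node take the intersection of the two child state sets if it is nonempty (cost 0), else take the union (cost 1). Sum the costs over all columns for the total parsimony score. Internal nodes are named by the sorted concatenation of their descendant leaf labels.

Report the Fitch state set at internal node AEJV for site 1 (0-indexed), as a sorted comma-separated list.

EV@0: {T} ∩ {T} = {T} (intersection, +0)
EJV@0: {T} ∩ {T} = {T} (intersection, +0)
AEJV@0: {C} ∪ {T} = {C,T} (union, +1)
EV@1: {C} ∪ {A} = {A,C} (union, +1)
EJV@1: {A,C} ∩ {C} = {C} (intersection, +0)
AEJV@1: {T} ∪ {C} = {C,T} (union, +1)
EV@2: {G} ∪ {C} = {C,G} (union, +1)
EJV@2: {C,G} ∩ {C} = {C} (intersection, +0)
AEJV@2: {T} ∪ {C} = {C,T} (union, +1)
EV@3: {A} ∩ {A} = {A} (intersection, +0)
EJV@3: {A} ∪ {T} = {A,T} (union, +1)
AEJV@3: {G} ∪ {A,T} = {A,G,T} (union, +1)
per-site changes: [1, 2, 2, 2]; total = 7

C,T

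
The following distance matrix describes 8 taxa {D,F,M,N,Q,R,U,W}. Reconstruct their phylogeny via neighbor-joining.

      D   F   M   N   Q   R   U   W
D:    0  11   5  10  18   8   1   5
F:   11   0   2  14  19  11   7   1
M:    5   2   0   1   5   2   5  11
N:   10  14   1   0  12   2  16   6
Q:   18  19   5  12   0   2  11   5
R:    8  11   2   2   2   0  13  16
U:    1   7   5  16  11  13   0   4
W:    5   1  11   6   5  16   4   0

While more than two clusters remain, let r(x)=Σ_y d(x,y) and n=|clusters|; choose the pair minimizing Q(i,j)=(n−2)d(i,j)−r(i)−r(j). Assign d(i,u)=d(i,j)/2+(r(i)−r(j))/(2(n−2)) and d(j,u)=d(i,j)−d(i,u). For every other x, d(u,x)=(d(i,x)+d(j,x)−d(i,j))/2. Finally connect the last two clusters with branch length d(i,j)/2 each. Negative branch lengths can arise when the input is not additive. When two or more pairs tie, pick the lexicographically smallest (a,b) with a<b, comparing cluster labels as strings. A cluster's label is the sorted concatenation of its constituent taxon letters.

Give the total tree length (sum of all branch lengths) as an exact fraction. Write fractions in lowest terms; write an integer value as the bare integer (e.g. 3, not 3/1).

1. join Q+R (d=2, Q=-114) ⇒ QR; edges |Q|=5/2, |R|=-1/2
  updated: d(D,QR)=12, d(F,QR)=14, d(M,QR)=5/2, d(N,QR)=6, d(QR,U)=11, d(QR,W)=19/2
2. join D+U (d=1, Q=-83) ⇒ DU; edges |D|=1/2, |U|=1/2
  updated: d(DU,F)=17/2, d(DU,M)=9/2, d(DU,N)=25/2, d(DU,QR)=11, d(DU,W)=4
3. join F+W (d=1, Q=-67) ⇒ FW; edges |F|=3/2, |W|=-1/2
  updated: d(DU,FW)=23/4, d(FW,M)=6, d(FW,N)=19/2, d(FW,QR)=45/4
4. join DU+FW (d=23/4, Q=-49) ⇒ DFUW; edges |DU|=37/12, |FW|=8/3
  updated: d(DFUW,M)=19/8, d(DFUW,N)=65/8, d(DFUW,QR)=33/4
5. join DFUW+M (d=19/8, Q=-159/8) ⇒ DFMUW; edges |DFUW|=141/32, |M|=-65/32
  updated: d(DFMUW,N)=27/8, d(DFMUW,QR)=67/16
6. join DFMUW+N (d=27/8, Q=-217/16) ⇒ DFMNUW; edges |DFMUW|=25/32, |N|=83/32
  updated: d(DFMNUW,QR)=109/32
7. join DFMNUW+QR (d=109/32) ⇒ DFMNQRUW; edges |DFMNUW|=109/64, |QR|=109/64
final tree: (((((D:1/2,U:1/2):37/12,(F:3/2,W:-1/2):8/3):141/32,M:-65/32):25/32,N:83/32):109/64,(Q:5/2,R:-1/2):109/64)
total length: 605/32

605/32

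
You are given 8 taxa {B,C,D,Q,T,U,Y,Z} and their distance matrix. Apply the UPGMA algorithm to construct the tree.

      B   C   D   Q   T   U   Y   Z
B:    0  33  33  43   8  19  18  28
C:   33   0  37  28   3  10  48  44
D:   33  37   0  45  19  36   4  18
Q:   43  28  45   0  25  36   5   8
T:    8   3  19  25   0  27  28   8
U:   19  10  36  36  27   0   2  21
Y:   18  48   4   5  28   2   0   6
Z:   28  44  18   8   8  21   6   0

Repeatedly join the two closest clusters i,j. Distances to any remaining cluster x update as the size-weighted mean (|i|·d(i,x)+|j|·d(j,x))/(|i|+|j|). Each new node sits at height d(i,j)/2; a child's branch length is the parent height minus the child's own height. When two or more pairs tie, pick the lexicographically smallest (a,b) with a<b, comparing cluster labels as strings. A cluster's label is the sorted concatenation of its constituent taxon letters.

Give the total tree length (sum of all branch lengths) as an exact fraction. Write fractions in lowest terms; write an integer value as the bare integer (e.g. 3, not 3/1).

step 1: merge (U,Y) at d=2; branch lengths U→1, Y→1; new cluster UY
  updated: d(B,UY)=37/2, d(C,UY)=29, d(D,UY)=20, d(Q,UY)=41/2, d(T,UY)=55/2, d(UY,Z)=27/2
step 2: merge (C,T) at d=3; branch lengths C→3/2, T→3/2; new cluster CT
  updated: d(B,CT)=41/2, d(CT,D)=28, d(CT,Q)=53/2, d(CT,UY)=113/4, d(CT,Z)=26
step 3: merge (Q,Z) at d=8; branch lengths Q→4, Z→4; new cluster QZ
  updated: d(B,QZ)=71/2, d(CT,QZ)=105/4, d(D,QZ)=63/2, d(QZ,UY)=17
step 4: merge (QZ,UY) at d=17; branch lengths QZ→9/2, UY→15/2; new cluster QUYZ
  updated: d(B,QUYZ)=27, d(CT,QUYZ)=109/4, d(D,QUYZ)=103/4
step 5: merge (B,CT) at d=41/2; branch lengths B→41/4, CT→35/4; new cluster BCT
  updated: d(BCT,D)=89/3, d(BCT,QUYZ)=163/6
step 6: merge (D,QUYZ) at d=103/4; branch lengths D→103/8, QUYZ→35/8; new cluster DQUYZ
  updated: d(BCT,DQUYZ)=83/3
step 7: merge (BCT,DQUYZ) at d=83/3; branch lengths BCT→43/12, DQUYZ→23/24; new cluster BCDQTUYZ
final tree: ((B:41/4,(C:3/2,T:3/2):35/4):43/12,(D:103/8,((Q:4,Z:4):9/2,(U:1,Y:1):15/2):35/8):23/24)
total length: 1579/24

1579/24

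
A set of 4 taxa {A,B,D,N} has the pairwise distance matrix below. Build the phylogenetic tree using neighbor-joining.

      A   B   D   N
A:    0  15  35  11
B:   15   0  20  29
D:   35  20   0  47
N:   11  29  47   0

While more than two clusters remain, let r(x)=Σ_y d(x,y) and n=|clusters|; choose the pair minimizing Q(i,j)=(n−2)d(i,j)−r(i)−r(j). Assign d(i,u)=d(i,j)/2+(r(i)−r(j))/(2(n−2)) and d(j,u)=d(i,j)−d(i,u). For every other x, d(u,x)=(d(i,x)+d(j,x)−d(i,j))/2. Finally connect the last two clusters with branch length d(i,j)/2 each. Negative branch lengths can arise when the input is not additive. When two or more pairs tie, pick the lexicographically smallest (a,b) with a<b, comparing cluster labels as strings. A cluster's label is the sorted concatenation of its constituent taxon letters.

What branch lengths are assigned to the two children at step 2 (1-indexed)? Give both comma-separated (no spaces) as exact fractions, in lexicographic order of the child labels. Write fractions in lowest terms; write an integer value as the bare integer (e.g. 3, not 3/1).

16,1/2

iteration 1: select A,N (d=11, Q=-126); attach at lengths (-1, 12); label the merged cluster AN
  updated: d(AN,B)=33/2, d(AN,D)=71/2
iteration 2: select AN,B (d=33/2, Q=-72); attach at lengths (16, 1/2); label the merged cluster ABN
  updated: d(ABN,D)=39/2
iteration 3: select ABN,D (d=39/2); attach at lengths (39/4, 39/4); label the merged cluster ABDN
final tree: (((A:-1,N:12):16,B:1/2):39/4,D:39/4)
total length: 47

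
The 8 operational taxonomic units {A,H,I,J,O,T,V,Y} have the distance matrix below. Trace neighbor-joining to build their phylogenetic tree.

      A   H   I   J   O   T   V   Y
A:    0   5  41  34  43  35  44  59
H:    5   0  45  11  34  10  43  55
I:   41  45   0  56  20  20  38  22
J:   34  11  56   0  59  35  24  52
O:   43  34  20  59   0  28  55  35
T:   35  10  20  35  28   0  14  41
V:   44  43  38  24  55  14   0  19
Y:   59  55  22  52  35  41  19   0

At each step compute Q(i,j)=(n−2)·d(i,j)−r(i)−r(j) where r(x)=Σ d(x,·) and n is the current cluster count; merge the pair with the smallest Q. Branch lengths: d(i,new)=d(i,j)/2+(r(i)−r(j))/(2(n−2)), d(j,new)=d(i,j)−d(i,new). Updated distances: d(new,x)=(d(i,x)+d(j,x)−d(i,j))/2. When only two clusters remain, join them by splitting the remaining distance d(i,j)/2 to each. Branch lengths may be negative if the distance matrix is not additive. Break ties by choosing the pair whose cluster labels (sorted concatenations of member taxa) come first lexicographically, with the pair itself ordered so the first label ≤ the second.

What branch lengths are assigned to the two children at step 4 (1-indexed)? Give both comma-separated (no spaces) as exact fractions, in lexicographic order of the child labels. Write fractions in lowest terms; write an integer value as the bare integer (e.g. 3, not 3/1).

245/48,643/48

step 1: merge (A,H) at d=5, Q=-434; branch lengths A→22/3, H→-7/3; new cluster AH
  updated: d(AH,I)=81/2, d(AH,J)=20, d(AH,O)=36, d(AH,T)=20, d(AH,V)=41, d(AH,Y)=109/2
step 2: merge (AH,J) at d=20, Q=-358; branch lengths AH→33/5, J→67/5; new cluster AHJ
  updated: d(AHJ,I)=153/4, d(AHJ,O)=75/2, d(AHJ,T)=35/2, d(AHJ,V)=45/2, d(AHJ,Y)=173/4
step 3: merge (I,O) at d=20, Q=-935/4; branch lengths I→171/32, O→469/32; new cluster IO
  updated: d(AHJ,IO)=223/8, d(IO,T)=14, d(IO,V)=73/2, d(IO,Y)=37/2
step 4: merge (IO,Y) at d=37/2, Q=-1305/8; branch lengths IO→245/48, Y→643/48; new cluster IOY
  updated: d(AHJ,IOY)=421/16, d(IOY,T)=73/4, d(IOY,V)=37/2
step 5: merge (AHJ,T) at d=35/2, Q=-1297/16; branch lengths AHJ→825/64, T→295/64; new cluster AHJT
  updated: d(AHJT,IOY)=433/32, d(AHJT,V)=19/2
step 6: merge (AHJT,IOY) at d=433/32, Q=-1329/32; branch lengths AHJT→145/64, IOY→721/64; new cluster AHIJOTY
  updated: d(AHIJOTY,V)=463/64
step 7: merge (AHIJOTY,V) at d=463/64; branch lengths AHIJOTY→463/128, V→463/128; new cluster AHIJOTVY
final tree: (((((A:22/3,H:-7/3):33/5,J:67/5):825/64,T:295/64):145/64,((I:171/32,O:469/32):245/48,Y:643/48):721/64):463/128,V:463/128)
total length: 6513/64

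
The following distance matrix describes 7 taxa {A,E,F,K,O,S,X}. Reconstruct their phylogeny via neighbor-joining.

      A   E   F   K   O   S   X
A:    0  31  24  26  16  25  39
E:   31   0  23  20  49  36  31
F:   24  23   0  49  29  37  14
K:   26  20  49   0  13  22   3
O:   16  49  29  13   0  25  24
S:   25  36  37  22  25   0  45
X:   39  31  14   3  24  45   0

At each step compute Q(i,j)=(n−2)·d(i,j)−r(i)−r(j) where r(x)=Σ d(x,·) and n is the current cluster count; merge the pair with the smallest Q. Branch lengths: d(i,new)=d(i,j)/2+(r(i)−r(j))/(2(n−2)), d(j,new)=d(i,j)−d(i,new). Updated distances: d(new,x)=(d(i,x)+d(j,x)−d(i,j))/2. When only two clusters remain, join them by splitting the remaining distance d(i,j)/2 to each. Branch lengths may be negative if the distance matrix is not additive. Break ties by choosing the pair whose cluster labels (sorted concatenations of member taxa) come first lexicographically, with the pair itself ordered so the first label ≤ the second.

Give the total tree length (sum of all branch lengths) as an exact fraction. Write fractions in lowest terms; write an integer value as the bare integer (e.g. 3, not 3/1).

iteration 1: select K,X (d=3, Q=-274); attach at lengths (-4/5, 19/5); label the merged cluster KX
  updated: d(A,KX)=31, d(E,KX)=24, d(F,KX)=30, d(KX,O)=17, d(KX,S)=32
iteration 2: select E,F (d=23, Q=-214); attach at lengths (14, 9); label the merged cluster EF
  updated: d(A,EF)=16, d(EF,KX)=31/2, d(EF,O)=55/2, d(EF,S)=25
iteration 3: select EF,KX (d=31/2, Q=-133); attach at lengths (35/6, 29/3); label the merged cluster EFKX
  updated: d(A,EFKX)=63/4, d(EFKX,O)=29/2, d(EFKX,S)=83/4
iteration 4: select A,O (d=16, Q=-321/4); attach at lengths (133/16, 123/16); label the merged cluster AO
  updated: d(AO,EFKX)=57/8, d(AO,S)=17
iteration 5: select AO,EFKX (d=57/8, Q=-359/8); attach at lengths (27/16, 87/16); label the merged cluster AEFKOX
  updated: d(AEFKOX,S)=245/16
iteration 6: select AEFKOX,S (d=245/16); attach at lengths (245/32, 245/32); label the merged cluster AEFKOSX
final tree: (((A:133/16,O:123/16):27/16,((E:14,F:9):35/6,(K:-4/5,X:19/5):29/3):87/16):245/32,S:245/32)
total length: 1279/16

1279/16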